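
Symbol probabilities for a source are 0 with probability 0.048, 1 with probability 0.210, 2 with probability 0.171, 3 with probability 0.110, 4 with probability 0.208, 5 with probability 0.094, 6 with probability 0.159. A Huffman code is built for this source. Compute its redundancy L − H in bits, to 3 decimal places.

Entropy H = −Σ p log₂ p ≈ 2.6827 bits.
Huffman merges: 6/125+47/500→71/500; 11/100+71/500→63/250; 159/1000+171/1000→33/100; 26/125+21/100→209/500; 63/250+33/100→291/500; 209/500+291/500→1. L = 681/250 ≈ 2.7240.
L − H = 2.7240 − 2.6827 = 0.041 bits.

0.041 bits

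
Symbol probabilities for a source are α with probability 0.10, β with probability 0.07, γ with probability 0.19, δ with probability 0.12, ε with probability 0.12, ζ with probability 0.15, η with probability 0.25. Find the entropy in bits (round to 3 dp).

H = −Σ pᵢ log₂ pᵢ.
−0.10·log₂(0.10) = 0.3322
−0.07·log₂(0.07) = 0.2686
−0.19·log₂(0.19) = 0.4552
−0.12·log₂(0.12) = 0.3671
−0.12·log₂(0.12) = 0.3671
−0.15·log₂(0.15) = 0.4105
−0.25·log₂(0.25) = 0.5000
Sum ≈ 2.7007 → 2.701 bits.

2.701 bits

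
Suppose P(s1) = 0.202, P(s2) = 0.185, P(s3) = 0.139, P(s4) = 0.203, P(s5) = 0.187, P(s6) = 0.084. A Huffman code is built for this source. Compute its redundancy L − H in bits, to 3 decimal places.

0.063 bits

Entropy H = −Σ p log₂ p ≈ 2.5317 bits.
Huffman merges: 21/250+139/1000→223/1000; 37/200+187/1000→93/250; 101/500+203/1000→81/200; 223/1000+93/250→119/200; 81/200+119/200→1. L = 519/200 ≈ 2.5950.
L − H = 2.5950 − 2.5317 = 0.063 bits.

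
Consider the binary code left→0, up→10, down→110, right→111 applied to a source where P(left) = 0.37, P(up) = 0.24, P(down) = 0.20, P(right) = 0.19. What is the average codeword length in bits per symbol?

2.02 bits/symbol

L̄ = Σ pᵢ·ℓᵢ = 0.37·1 + 0.24·2 + 0.20·3 + 0.19·3 = 2.02 bits/symbol.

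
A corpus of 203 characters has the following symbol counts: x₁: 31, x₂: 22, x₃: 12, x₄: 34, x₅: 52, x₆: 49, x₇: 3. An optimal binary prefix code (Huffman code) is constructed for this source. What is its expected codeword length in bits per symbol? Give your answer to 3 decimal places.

2.576 bits/symbol

Probabilities are the counts divided by 203.
Repeatedly combine the two least-probable nodes; the expected code length is the sum of the merged weights.
merge 3/203 + 12/203 → 15/203
merge 15/203 + 22/203 → 37/203
merge 31/203 + 34/203 → 65/203
merge 37/203 + 7/29 → 86/203
merge 52/203 + 65/203 → 117/203
merge 86/203 + 117/203 → 1
L = 15/203 + 37/203 + 65/203 + 86/203 + 117/203 + 1 = 523/203 ≈ 2.576 bits/symbol.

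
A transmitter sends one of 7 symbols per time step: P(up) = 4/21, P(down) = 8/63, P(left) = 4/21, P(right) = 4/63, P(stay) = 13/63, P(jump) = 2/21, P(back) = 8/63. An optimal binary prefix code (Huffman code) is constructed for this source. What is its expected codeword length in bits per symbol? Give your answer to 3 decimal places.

Repeatedly combine the two least-probable nodes; the expected code length is the sum of the merged weights.
merge 4/63 + 2/21 → 10/63
merge 8/63 + 8/63 → 16/63
merge 10/63 + 4/21 → 22/63
merge 4/21 + 13/63 → 25/63
merge 16/63 + 22/63 → 38/63
merge 25/63 + 38/63 → 1
L = 10/63 + 16/63 + 22/63 + 25/63 + 38/63 + 1 = 58/21 ≈ 2.762 bits/symbol.

2.762 bits/symbol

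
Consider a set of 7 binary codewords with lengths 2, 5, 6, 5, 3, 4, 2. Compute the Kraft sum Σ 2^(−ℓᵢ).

0.765625

With common denominator 2^6 = 64: Σ 2^(−ℓᵢ) = 16/64 + 2/64 + 1/64 + 2/64 + 8/64 + 4/64 + 16/64 = 49/64 = 0.765625.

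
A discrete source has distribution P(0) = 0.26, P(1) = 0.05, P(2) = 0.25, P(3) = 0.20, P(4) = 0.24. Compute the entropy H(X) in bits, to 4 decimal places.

H = −Σ pᵢ log₂ pᵢ.
−0.26·log₂(0.26) = 0.5053
−0.05·log₂(0.05) = 0.2161
−0.25·log₂(0.25) = 0.5000
−0.20·log₂(0.20) = 0.4644
−0.24·log₂(0.24) = 0.4941
Sum ≈ 2.1799 → 2.1799 bits.

2.1799 bits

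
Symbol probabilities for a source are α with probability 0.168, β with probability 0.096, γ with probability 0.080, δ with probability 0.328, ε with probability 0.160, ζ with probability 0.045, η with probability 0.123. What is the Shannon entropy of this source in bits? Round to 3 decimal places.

H = −Σ pᵢ log₂ pᵢ.
−0.168·log₂(0.168) = 0.4323
−0.096·log₂(0.096) = 0.3246
−0.080·log₂(0.080) = 0.2915
−0.328·log₂(0.328) = 0.5275
−0.160·log₂(0.160) = 0.4230
−0.045·log₂(0.045) = 0.2013
−0.123·log₂(0.123) = 0.3719
Sum ≈ 2.5721 → 2.572 bits.

2.572 bits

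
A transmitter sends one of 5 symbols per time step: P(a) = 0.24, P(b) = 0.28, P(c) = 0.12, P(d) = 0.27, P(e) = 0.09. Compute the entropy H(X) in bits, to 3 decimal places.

H = −Σ pᵢ log₂ pᵢ.
−0.24·log₂(0.24) = 0.4941
−0.28·log₂(0.28) = 0.5142
−0.12·log₂(0.12) = 0.3671
−0.27·log₂(0.27) = 0.5100
−0.09·log₂(0.09) = 0.3127
Sum ≈ 2.1981 → 2.198 bits.

2.198 bits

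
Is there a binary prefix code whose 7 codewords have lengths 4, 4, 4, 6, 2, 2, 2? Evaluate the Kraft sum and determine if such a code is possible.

0.953125; yes

With common denominator 2^6 = 64: Σ 2^(−ℓᵢ) = 4/64 + 4/64 + 4/64 + 1/64 + 16/64 + 16/64 + 16/64 = 61/64 = 0.953125.
Kraft's inequality requires Σ ≤ 1; here Σ = 0.953125 ≤ 1, so such a prefix code exists.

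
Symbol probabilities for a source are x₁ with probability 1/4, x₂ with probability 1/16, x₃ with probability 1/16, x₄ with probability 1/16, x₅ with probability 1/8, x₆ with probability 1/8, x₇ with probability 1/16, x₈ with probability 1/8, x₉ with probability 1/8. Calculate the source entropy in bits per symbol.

Each probability is a power of 1/2, so log₂(1/p) is an integer.
H = Σ p·log₂(1/p) = 1/4·2 + 1/16·4 + 1/16·4 + 1/16·4 + 1/8·3 + 1/8·3 + 1/16·4 + 1/8·3 + 1/8·3 = 3 bits.

3 bits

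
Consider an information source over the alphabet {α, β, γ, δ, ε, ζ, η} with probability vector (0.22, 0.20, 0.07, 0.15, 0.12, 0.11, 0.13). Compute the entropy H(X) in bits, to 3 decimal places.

2.724 bits

H = −Σ pᵢ log₂ pᵢ.
−0.22·log₂(0.22) = 0.4806
−0.20·log₂(0.20) = 0.4644
−0.07·log₂(0.07) = 0.2686
−0.15·log₂(0.15) = 0.4105
−0.12·log₂(0.12) = 0.3671
−0.11·log₂(0.11) = 0.3503
−0.13·log₂(0.13) = 0.3826
Sum ≈ 2.7241 → 2.724 bits.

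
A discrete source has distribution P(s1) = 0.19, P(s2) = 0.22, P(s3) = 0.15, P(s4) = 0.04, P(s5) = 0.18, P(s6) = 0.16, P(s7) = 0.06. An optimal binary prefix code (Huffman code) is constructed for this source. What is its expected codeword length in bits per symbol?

Repeatedly combine the two least-probable nodes; the expected code length is the sum of the merged weights.
merge 1/25 + 3/50 → 1/10
merge 1/10 + 3/20 → 1/4
merge 4/25 + 9/50 → 17/50
merge 19/100 + 11/50 → 41/100
merge 1/4 + 17/50 → 59/100
merge 41/100 + 59/100 → 1
L = 1/10 + 1/4 + 17/50 + 41/100 + 59/100 + 1 = 269/100 = 2.69 bits/symbol.

2.69 bits/symbol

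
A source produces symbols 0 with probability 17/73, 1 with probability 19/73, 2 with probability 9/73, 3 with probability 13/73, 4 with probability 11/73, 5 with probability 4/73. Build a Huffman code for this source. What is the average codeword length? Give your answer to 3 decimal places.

2.507 bits/symbol

Repeatedly combine the two least-probable nodes; the expected code length is the sum of the merged weights.
merge 4/73 + 9/73 → 13/73
merge 11/73 + 13/73 → 24/73
merge 13/73 + 17/73 → 30/73
merge 19/73 + 24/73 → 43/73
merge 30/73 + 43/73 → 1
L = 13/73 + 24/73 + 30/73 + 43/73 + 1 = 183/73 ≈ 2.507 bits/symbol.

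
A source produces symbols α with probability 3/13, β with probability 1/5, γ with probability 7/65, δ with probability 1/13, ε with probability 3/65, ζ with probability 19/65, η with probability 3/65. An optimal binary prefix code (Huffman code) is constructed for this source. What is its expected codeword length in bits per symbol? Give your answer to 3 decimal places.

Repeatedly combine the two least-probable nodes; the expected code length is the sum of the merged weights.
merge 3/65 + 3/65 → 6/65
merge 1/13 + 6/65 → 11/65
merge 7/65 + 11/65 → 18/65
merge 1/5 + 3/13 → 28/65
merge 18/65 + 19/65 → 37/65
merge 28/65 + 37/65 → 1
L = 6/65 + 11/65 + 18/65 + 28/65 + 37/65 + 1 = 33/13 ≈ 2.538 bits/symbol.

2.538 bits/symbol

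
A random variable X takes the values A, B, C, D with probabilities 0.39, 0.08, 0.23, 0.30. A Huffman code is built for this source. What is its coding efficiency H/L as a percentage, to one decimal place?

Entropy H = −Σ p log₂ p ≈ 1.8301 bits.
Huffman merges: 2/25+23/100→31/100; 3/10+31/100→61/100; 39/100+61/100→1. L = 48/25 ≈ 1.9200.
Efficiency = H/L = 1.8301/1.9200 = 95.3%.

95.3%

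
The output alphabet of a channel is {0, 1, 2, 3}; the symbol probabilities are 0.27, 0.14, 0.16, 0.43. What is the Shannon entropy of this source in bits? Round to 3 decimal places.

1.854 bits

H = −Σ pᵢ log₂ pᵢ.
−0.27·log₂(0.27) = 0.5100
−0.14·log₂(0.14) = 0.3971
−0.16·log₂(0.16) = 0.4230
−0.43·log₂(0.43) = 0.5236
Sum ≈ 1.8537 → 1.854 bits.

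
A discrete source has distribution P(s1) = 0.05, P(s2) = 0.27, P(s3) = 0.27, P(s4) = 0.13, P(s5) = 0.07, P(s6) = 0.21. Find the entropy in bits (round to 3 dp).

H = −Σ pᵢ log₂ pᵢ.
−0.05·log₂(0.05) = 0.2161
−0.27·log₂(0.27) = 0.5100
−0.27·log₂(0.27) = 0.5100
−0.13·log₂(0.13) = 0.3826
−0.07·log₂(0.07) = 0.2686
−0.21·log₂(0.21) = 0.4728
Sum ≈ 2.3602 → 2.360 bits.

2.360 bits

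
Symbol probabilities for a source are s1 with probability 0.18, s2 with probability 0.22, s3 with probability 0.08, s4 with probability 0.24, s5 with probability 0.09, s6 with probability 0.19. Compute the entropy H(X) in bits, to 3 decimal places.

2.479 bits

H = −Σ pᵢ log₂ pᵢ.
−0.18·log₂(0.18) = 0.4453
−0.22·log₂(0.22) = 0.4806
−0.08·log₂(0.08) = 0.2915
−0.24·log₂(0.24) = 0.4941
−0.09·log₂(0.09) = 0.3127
−0.19·log₂(0.19) = 0.4552
Sum ≈ 2.4794 → 2.479 bits.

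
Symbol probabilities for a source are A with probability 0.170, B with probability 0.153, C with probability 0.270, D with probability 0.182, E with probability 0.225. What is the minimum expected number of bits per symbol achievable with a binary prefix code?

2.323 bits/symbol

Repeatedly combine the two least-probable nodes; the expected code length is the sum of the merged weights.
merge 153/1000 + 17/100 → 323/1000
merge 91/500 + 9/40 → 407/1000
merge 27/100 + 323/1000 → 593/1000
merge 407/1000 + 593/1000 → 1
L = 323/1000 + 407/1000 + 593/1000 + 1 = 2323/1000 = 2.323 bits/symbol.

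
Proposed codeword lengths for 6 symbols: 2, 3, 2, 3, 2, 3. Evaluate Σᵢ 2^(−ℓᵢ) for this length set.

1.125

With common denominator 2^3 = 8: Σ 2^(−ℓᵢ) = 2/8 + 1/8 + 2/8 + 1/8 + 2/8 + 1/8 = 9/8 = 1.125.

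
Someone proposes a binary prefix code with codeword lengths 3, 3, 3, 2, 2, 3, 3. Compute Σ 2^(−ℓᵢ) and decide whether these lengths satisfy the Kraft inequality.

1.125; no

With common denominator 2^3 = 8: Σ 2^(−ℓᵢ) = 1/8 + 1/8 + 1/8 + 2/8 + 2/8 + 1/8 + 1/8 = 9/8 = 1.125.
Kraft's inequality requires Σ ≤ 1; here Σ = 1.125 > 1, so no such prefix code exists.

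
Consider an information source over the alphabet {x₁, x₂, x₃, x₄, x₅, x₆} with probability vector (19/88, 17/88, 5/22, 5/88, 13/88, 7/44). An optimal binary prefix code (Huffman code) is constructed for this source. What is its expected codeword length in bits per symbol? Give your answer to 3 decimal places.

2.557 bits/symbol

Repeatedly combine the two least-probable nodes; the expected code length is the sum of the merged weights.
merge 5/88 + 13/88 → 9/44
merge 7/44 + 17/88 → 31/88
merge 9/44 + 19/88 → 37/88
merge 5/22 + 31/88 → 51/88
merge 37/88 + 51/88 → 1
L = 9/44 + 31/88 + 37/88 + 51/88 + 1 = 225/88 ≈ 2.557 bits/symbol.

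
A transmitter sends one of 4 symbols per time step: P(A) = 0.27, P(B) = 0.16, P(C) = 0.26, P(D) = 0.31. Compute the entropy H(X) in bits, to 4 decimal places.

1.9621 bits

H = −Σ pᵢ log₂ pᵢ.
−0.27·log₂(0.27) = 0.5100
−0.16·log₂(0.16) = 0.4230
−0.26·log₂(0.26) = 0.5053
−0.31·log₂(0.31) = 0.5238
Sum ≈ 1.9621 → 1.9621 bits.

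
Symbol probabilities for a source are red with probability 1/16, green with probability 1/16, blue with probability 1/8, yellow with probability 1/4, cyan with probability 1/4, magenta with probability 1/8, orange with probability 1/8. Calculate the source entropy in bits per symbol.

Each probability is a power of 1/2, so log₂(1/p) is an integer.
H = Σ p·log₂(1/p) = 1/16·4 + 1/16·4 + 1/8·3 + 1/4·2 + 1/4·2 + 1/8·3 + 1/8·3 = 2.625 bits.

2.625 bits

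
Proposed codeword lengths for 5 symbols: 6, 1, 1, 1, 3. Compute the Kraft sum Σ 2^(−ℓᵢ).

With common denominator 2^6 = 64: Σ 2^(−ℓᵢ) = 1/64 + 32/64 + 32/64 + 32/64 + 8/64 = 105/64 = 1.640625.

1.640625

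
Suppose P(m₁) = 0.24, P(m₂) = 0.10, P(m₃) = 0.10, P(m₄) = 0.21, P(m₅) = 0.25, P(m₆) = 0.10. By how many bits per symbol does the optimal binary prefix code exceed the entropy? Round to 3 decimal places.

Entropy H = −Σ p log₂ p ≈ 2.4635 bits.
Huffman merges: 1/10+1/10→1/5; 1/10+1/5→3/10; 21/100+6/25→9/20; 1/4+3/10→11/20; 9/20+11/20→1. L = 5/2 ≈ 2.5000.
L − H = 2.5000 − 2.4635 = 0.036 bits.

0.036 bits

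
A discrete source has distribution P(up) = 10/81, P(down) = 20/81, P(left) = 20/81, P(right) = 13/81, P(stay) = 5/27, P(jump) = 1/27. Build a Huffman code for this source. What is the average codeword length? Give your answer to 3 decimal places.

2.481 bits/symbol

Repeatedly combine the two least-probable nodes; the expected code length is the sum of the merged weights.
merge 1/27 + 10/81 → 13/81
merge 13/81 + 13/81 → 26/81
merge 5/27 + 20/81 → 35/81
merge 20/81 + 26/81 → 46/81
merge 35/81 + 46/81 → 1
L = 13/81 + 26/81 + 35/81 + 46/81 + 1 = 67/27 ≈ 2.481 bits/symbol.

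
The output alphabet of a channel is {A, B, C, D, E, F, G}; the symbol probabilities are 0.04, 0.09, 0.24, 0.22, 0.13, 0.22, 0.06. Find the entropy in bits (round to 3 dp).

2.580 bits

H = −Σ pᵢ log₂ pᵢ.
−0.04·log₂(0.04) = 0.1858
−0.09·log₂(0.09) = 0.3127
−0.24·log₂(0.24) = 0.4941
−0.22·log₂(0.22) = 0.4806
−0.13·log₂(0.13) = 0.3826
−0.22·log₂(0.22) = 0.4806
−0.06·log₂(0.06) = 0.2435
Sum ≈ 2.5799 → 2.580 bits.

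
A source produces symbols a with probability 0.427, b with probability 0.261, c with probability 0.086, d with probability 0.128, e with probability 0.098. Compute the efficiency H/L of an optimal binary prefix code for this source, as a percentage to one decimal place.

98.7%

Entropy H = −Σ p log₂ p ≈ 2.0424 bits.
Huffman merges: 43/500+49/500→23/125; 16/125+23/125→39/125; 261/1000+39/125→573/1000; 427/1000+573/1000→1. L = 2069/1000 ≈ 2.0690.
Efficiency = H/L = 2.0424/2.0690 = 98.7%.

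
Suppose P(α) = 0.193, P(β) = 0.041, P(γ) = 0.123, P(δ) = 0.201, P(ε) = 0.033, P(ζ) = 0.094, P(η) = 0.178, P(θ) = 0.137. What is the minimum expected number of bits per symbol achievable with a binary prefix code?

2.848 bits/symbol

Repeatedly combine the two least-probable nodes; the expected code length is the sum of the merged weights.
merge 33/1000 + 41/1000 → 37/500
merge 37/500 + 47/500 → 21/125
merge 123/1000 + 137/1000 → 13/50
merge 21/125 + 89/500 → 173/500
merge 193/1000 + 201/1000 → 197/500
merge 13/50 + 173/500 → 303/500
merge 197/500 + 303/500 → 1
L = 37/500 + 21/125 + 13/50 + 173/500 + 197/500 + 303/500 + 1 = 356/125 = 2.848 bits/symbol.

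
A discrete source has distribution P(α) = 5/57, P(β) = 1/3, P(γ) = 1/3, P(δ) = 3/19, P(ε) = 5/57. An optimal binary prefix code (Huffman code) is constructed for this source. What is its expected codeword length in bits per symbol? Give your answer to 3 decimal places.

Repeatedly combine the two least-probable nodes; the expected code length is the sum of the merged weights.
merge 5/57 + 5/57 → 10/57
merge 3/19 + 10/57 → 1/3
merge 1/3 + 1/3 → 2/3
merge 1/3 + 2/3 → 1
L = 10/57 + 1/3 + 2/3 + 1 = 124/57 ≈ 2.175 bits/symbol.

2.175 bits/symbol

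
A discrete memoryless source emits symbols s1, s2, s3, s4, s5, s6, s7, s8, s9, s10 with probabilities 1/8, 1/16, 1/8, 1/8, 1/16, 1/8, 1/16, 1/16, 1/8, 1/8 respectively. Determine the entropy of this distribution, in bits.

3.25 bits

Each probability is a power of 1/2, so log₂(1/p) is an integer.
H = Σ p·log₂(1/p) = 1/8·3 + 1/16·4 + 1/8·3 + 1/8·3 + 1/16·4 + 1/8·3 + 1/16·4 + 1/16·4 + 1/8·3 + 1/8·3 = 3.25 bits.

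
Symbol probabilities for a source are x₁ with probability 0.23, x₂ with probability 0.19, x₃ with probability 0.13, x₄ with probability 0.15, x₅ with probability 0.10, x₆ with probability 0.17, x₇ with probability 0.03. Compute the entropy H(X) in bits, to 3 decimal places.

H = −Σ pᵢ log₂ pᵢ.
−0.23·log₂(0.23) = 0.4877
−0.19·log₂(0.19) = 0.4552
−0.13·log₂(0.13) = 0.3826
−0.15·log₂(0.15) = 0.4105
−0.10·log₂(0.10) = 0.3322
−0.17·log₂(0.17) = 0.4346
−0.03·log₂(0.03) = 0.1518
Sum ≈ 2.6546 → 2.655 bits.

2.655 bits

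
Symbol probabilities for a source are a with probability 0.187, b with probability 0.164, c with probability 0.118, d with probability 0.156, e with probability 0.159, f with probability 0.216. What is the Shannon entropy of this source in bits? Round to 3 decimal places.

H = −Σ pᵢ log₂ pᵢ.
−0.187·log₂(0.187) = 0.4523
−0.164·log₂(0.164) = 0.4278
−0.118·log₂(0.118) = 0.3638
−0.156·log₂(0.156) = 0.4181
−0.159·log₂(0.159) = 0.4218
−0.216·log₂(0.216) = 0.4776
Sum ≈ 2.5614 → 2.561 bits.

2.561 bits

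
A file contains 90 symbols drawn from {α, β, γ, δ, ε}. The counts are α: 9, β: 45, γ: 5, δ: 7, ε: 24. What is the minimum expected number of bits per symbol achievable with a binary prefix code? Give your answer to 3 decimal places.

Probabilities are the counts divided by 90.
Repeatedly combine the two least-probable nodes; the expected code length is the sum of the merged weights.
merge 1/18 + 7/90 → 2/15
merge 1/10 + 2/15 → 7/30
merge 7/30 + 4/15 → 1/2
merge 1/2 + 1/2 → 1
L = 2/15 + 7/30 + 1/2 + 1 = 28/15 ≈ 1.867 bits/symbol.

1.867 bits/symbol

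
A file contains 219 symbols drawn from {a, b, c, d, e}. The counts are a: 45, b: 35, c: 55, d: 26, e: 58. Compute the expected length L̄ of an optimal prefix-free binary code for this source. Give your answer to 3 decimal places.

Probabilities are the counts divided by 219.
Repeatedly combine the two least-probable nodes; the expected code length is the sum of the merged weights.
merge 26/219 + 35/219 → 61/219
merge 15/73 + 55/219 → 100/219
merge 58/219 + 61/219 → 119/219
merge 100/219 + 119/219 → 1
L = 61/219 + 100/219 + 119/219 + 1 = 499/219 ≈ 2.279 bits/symbol.

2.279 bits/symbol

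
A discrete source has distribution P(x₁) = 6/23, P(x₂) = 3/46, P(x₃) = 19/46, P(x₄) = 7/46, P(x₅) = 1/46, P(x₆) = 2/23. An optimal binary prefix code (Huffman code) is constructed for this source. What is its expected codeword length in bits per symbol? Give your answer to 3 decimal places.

Repeatedly combine the two least-probable nodes; the expected code length is the sum of the merged weights.
merge 1/46 + 3/46 → 2/23
merge 2/23 + 2/23 → 4/23
merge 7/46 + 4/23 → 15/46
merge 6/23 + 15/46 → 27/46
merge 19/46 + 27/46 → 1
L = 2/23 + 4/23 + 15/46 + 27/46 + 1 = 50/23 ≈ 2.174 bits/symbol.

2.174 bits/symbol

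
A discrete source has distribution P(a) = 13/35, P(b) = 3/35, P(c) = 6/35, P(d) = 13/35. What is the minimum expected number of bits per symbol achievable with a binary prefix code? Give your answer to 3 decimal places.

Repeatedly combine the two least-probable nodes; the expected code length is the sum of the merged weights.
merge 3/35 + 6/35 → 9/35
merge 9/35 + 13/35 → 22/35
merge 13/35 + 22/35 → 1
L = 9/35 + 22/35 + 1 = 66/35 ≈ 1.886 bits/symbol.

1.886 bits/symbol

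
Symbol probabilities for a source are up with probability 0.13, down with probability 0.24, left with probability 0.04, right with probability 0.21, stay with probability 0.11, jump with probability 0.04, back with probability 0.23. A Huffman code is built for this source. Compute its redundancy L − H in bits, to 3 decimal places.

0.031 bits

Entropy H = −Σ p log₂ p ≈ 2.5591 bits.
Huffman merges: 1/25+1/25→2/25; 2/25+11/100→19/100; 13/100+19/100→8/25; 21/100+23/100→11/25; 6/25+8/25→14/25; 11/25+14/25→1. L = 259/100 ≈ 2.5900.
L − H = 2.5900 − 2.5591 = 0.031 bits.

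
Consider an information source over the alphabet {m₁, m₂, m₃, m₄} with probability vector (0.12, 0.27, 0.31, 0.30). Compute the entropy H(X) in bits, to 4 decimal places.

H = −Σ pᵢ log₂ pᵢ.
−0.12·log₂(0.12) = 0.3671
−0.27·log₂(0.27) = 0.5100
−0.31·log₂(0.31) = 0.5238
−0.30·log₂(0.30) = 0.5211
Sum ≈ 1.9220 → 1.9220 bits.

1.9220 bits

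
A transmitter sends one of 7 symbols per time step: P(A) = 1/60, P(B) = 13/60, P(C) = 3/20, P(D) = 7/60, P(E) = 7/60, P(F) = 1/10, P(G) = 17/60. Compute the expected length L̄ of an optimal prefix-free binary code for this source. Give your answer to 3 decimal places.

2.617 bits/symbol

Repeatedly combine the two least-probable nodes; the expected code length is the sum of the merged weights.
merge 1/60 + 1/10 → 7/60
merge 7/60 + 7/60 → 7/30
merge 7/60 + 3/20 → 4/15
merge 13/60 + 7/30 → 9/20
merge 4/15 + 17/60 → 11/20
merge 9/20 + 11/20 → 1
L = 7/60 + 7/30 + 4/15 + 9/20 + 11/20 + 1 = 157/60 ≈ 2.617 bits/symbol.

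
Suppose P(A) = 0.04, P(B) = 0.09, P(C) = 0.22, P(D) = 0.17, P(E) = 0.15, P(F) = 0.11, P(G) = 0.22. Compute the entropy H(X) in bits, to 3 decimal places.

H = −Σ pᵢ log₂ pᵢ.
−0.04·log₂(0.04) = 0.1858
−0.09·log₂(0.09) = 0.3127
−0.22·log₂(0.22) = 0.4806
−0.17·log₂(0.17) = 0.4346
−0.15·log₂(0.15) = 0.4105
−0.11·log₂(0.11) = 0.3503
−0.22·log₂(0.22) = 0.4806
Sum ≈ 2.6550 → 2.655 bits.

2.655 bits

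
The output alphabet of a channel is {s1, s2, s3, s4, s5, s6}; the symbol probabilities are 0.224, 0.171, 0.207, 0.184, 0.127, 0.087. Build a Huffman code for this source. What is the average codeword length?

2.569 bits/symbol

Repeatedly combine the two least-probable nodes; the expected code length is the sum of the merged weights.
merge 87/1000 + 127/1000 → 107/500
merge 171/1000 + 23/125 → 71/200
merge 207/1000 + 107/500 → 421/1000
merge 28/125 + 71/200 → 579/1000
merge 421/1000 + 579/1000 → 1
L = 107/500 + 71/200 + 421/1000 + 579/1000 + 1 = 2569/1000 = 2.569 bits/symbol.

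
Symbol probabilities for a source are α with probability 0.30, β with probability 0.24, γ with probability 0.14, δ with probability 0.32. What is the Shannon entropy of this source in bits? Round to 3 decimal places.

1.938 bits

H = −Σ pᵢ log₂ pᵢ.
−0.30·log₂(0.30) = 0.5211
−0.24·log₂(0.24) = 0.4941
−0.14·log₂(0.14) = 0.3971
−0.32·log₂(0.32) = 0.5260
Sum ≈ 1.9384 → 1.938 bits.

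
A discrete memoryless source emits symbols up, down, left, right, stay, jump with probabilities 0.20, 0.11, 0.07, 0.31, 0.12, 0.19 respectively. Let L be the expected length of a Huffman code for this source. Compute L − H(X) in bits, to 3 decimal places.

0.051 bits

Entropy H = −Σ p log₂ p ≈ 2.4293 bits.
Huffman merges: 7/100+11/100→9/50; 3/25+9/50→3/10; 19/100+1/5→39/100; 3/10+31/100→61/100; 39/100+61/100→1. L = 62/25 ≈ 2.4800.
L − H = 2.4800 − 2.4293 = 0.051 bits.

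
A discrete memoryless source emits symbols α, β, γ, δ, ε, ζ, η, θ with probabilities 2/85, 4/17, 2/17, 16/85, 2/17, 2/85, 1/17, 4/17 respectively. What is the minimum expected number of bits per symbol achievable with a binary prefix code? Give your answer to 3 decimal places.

Repeatedly combine the two least-probable nodes; the expected code length is the sum of the merged weights.
merge 2/85 + 2/85 → 4/85
merge 4/85 + 1/17 → 9/85
merge 9/85 + 2/17 → 19/85
merge 2/17 + 16/85 → 26/85
merge 19/85 + 4/17 → 39/85
merge 4/17 + 26/85 → 46/85
merge 39/85 + 46/85 → 1
L = 4/85 + 9/85 + 19/85 + 26/85 + 39/85 + 46/85 + 1 = 228/85 ≈ 2.682 bits/symbol.

2.682 bits/symbol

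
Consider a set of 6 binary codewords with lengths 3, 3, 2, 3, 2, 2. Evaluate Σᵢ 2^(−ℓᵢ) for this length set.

With common denominator 2^3 = 8: Σ 2^(−ℓᵢ) = 1/8 + 1/8 + 2/8 + 1/8 + 2/8 + 2/8 = 9/8 = 1.125.

1.125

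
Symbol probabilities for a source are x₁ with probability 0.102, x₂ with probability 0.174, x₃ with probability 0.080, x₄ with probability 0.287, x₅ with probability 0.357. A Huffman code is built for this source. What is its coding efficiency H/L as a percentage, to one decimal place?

Entropy H = −Σ p log₂ p ≈ 2.1138 bits.
Huffman merges: 2/25+51/500→91/500; 87/500+91/500→89/250; 287/1000+89/250→643/1000; 357/1000+643/1000→1. L = 2181/1000 ≈ 2.1810.
Efficiency = H/L = 2.1138/2.1810 = 96.9%.

96.9%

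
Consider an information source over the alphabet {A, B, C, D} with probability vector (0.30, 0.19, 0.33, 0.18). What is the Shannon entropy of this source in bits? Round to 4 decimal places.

1.9494 bits

H = −Σ pᵢ log₂ pᵢ.
−0.30·log₂(0.30) = 0.5211
−0.19·log₂(0.19) = 0.4552
−0.33·log₂(0.33) = 0.5278
−0.18·log₂(0.18) = 0.4453
Sum ≈ 1.9494 → 1.9494 bits.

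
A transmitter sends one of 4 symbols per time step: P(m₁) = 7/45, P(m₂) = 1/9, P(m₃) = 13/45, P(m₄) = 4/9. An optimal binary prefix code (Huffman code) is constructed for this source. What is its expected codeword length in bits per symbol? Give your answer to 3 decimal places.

Repeatedly combine the two least-probable nodes; the expected code length is the sum of the merged weights.
merge 1/9 + 7/45 → 4/15
merge 4/15 + 13/45 → 5/9
merge 4/9 + 5/9 → 1
L = 4/15 + 5/9 + 1 = 82/45 ≈ 1.822 bits/symbol.

1.822 bits/symbol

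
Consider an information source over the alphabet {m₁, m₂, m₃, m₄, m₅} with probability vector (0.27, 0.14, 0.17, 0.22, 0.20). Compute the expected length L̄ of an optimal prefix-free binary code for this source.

2.31 bits/symbol

Repeatedly combine the two least-probable nodes; the expected code length is the sum of the merged weights.
merge 7/50 + 17/100 → 31/100
merge 1/5 + 11/50 → 21/50
merge 27/100 + 31/100 → 29/50
merge 21/50 + 29/50 → 1
L = 31/100 + 21/50 + 29/50 + 1 = 231/100 = 2.31 bits/symbol.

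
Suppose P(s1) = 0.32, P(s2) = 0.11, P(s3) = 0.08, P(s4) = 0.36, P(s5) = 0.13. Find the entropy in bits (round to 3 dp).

H = −Σ pᵢ log₂ pᵢ.
−0.32·log₂(0.32) = 0.5260
−0.11·log₂(0.11) = 0.3503
−0.08·log₂(0.08) = 0.2915
−0.36·log₂(0.36) = 0.5306
−0.13·log₂(0.13) = 0.3826
Sum ≈ 2.0811 → 2.081 bits.

2.081 bits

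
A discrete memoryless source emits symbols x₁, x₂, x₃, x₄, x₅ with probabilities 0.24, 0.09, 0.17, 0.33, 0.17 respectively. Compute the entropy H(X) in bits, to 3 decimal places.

H = −Σ pᵢ log₂ pᵢ.
−0.24·log₂(0.24) = 0.4941
−0.09·log₂(0.09) = 0.3127
−0.17·log₂(0.17) = 0.4346
−0.33·log₂(0.33) = 0.5278
−0.17·log₂(0.17) = 0.4346
Sum ≈ 2.2038 → 2.204 bits.

2.204 bits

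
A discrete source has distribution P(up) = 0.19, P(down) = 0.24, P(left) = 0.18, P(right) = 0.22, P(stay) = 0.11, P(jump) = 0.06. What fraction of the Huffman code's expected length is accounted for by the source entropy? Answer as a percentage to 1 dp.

Entropy H = −Σ p log₂ p ≈ 2.4691 bits.
Huffman merges: 3/50+11/100→17/100; 17/100+9/50→7/20; 19/100+11/50→41/100; 6/25+7/20→59/100; 41/100+59/100→1. L = 63/25 ≈ 2.5200.
Efficiency = H/L = 2.4691/2.5200 = 98.0%.

98.0%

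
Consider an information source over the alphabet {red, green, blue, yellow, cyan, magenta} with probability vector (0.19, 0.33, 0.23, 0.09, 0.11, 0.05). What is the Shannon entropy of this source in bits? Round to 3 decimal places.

2.350 bits

H = −Σ pᵢ log₂ pᵢ.
−0.19·log₂(0.19) = 0.4552
−0.33·log₂(0.33) = 0.5278
−0.23·log₂(0.23) = 0.4877
−0.09·log₂(0.09) = 0.3127
−0.11·log₂(0.11) = 0.3503
−0.05·log₂(0.05) = 0.2161
Sum ≈ 2.3498 → 2.350 bits.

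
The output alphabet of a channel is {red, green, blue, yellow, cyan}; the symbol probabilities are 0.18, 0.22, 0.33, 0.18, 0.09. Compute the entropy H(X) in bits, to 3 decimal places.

2.212 bits

H = −Σ pᵢ log₂ pᵢ.
−0.18·log₂(0.18) = 0.4453
−0.22·log₂(0.22) = 0.4806
−0.33·log₂(0.33) = 0.5278
−0.18·log₂(0.18) = 0.4453
−0.09·log₂(0.09) = 0.3127
Sum ≈ 2.2117 → 2.212 bits.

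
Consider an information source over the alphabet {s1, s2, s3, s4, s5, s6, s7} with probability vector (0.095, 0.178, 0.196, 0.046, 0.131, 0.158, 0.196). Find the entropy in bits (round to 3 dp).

2.697 bits

H = −Σ pᵢ log₂ pᵢ.
−0.095·log₂(0.095) = 0.3226
−0.178·log₂(0.178) = 0.4432
−0.196·log₂(0.196) = 0.4608
−0.046·log₂(0.046) = 0.2043
−0.131·log₂(0.131) = 0.3841
−0.158·log₂(0.158) = 0.4206
−0.196·log₂(0.196) = 0.4608
Sum ≈ 2.6965 → 2.697 bits.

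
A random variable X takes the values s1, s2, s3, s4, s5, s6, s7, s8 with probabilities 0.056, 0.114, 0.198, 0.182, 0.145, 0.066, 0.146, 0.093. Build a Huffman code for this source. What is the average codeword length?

Repeatedly combine the two least-probable nodes; the expected code length is the sum of the merged weights.
merge 7/125 + 33/500 → 61/500
merge 93/1000 + 57/500 → 207/1000
merge 61/500 + 29/200 → 267/1000
merge 73/500 + 91/500 → 41/125
merge 99/500 + 207/1000 → 81/200
merge 267/1000 + 41/125 → 119/200
merge 81/200 + 119/200 → 1
L = 61/500 + 207/1000 + 267/1000 + 41/125 + 81/200 + 119/200 + 1 = 731/250 = 2.924 bits/symbol.

2.924 bits/symbol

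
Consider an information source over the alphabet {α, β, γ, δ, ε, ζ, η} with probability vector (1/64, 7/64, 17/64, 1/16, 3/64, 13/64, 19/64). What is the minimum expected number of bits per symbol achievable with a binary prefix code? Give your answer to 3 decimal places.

Repeatedly combine the two least-probable nodes; the expected code length is the sum of the merged weights.
merge 1/64 + 3/64 → 1/16
merge 1/16 + 1/16 → 1/8
merge 7/64 + 1/8 → 15/64
merge 13/64 + 15/64 → 7/16
merge 17/64 + 19/64 → 9/16
merge 7/16 + 9/16 → 1
L = 1/16 + 1/8 + 15/64 + 7/16 + 9/16 + 1 = 155/64 ≈ 2.422 bits/symbol.

2.422 bits/symbol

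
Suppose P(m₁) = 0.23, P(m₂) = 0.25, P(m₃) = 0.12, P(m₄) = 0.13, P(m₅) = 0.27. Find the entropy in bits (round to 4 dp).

H = −Σ pᵢ log₂ pᵢ.
−0.23·log₂(0.23) = 0.4877
−0.25·log₂(0.25) = 0.5000
−0.12·log₂(0.12) = 0.3671
−0.13·log₂(0.13) = 0.3826
−0.27·log₂(0.27) = 0.5100
Sum ≈ 2.2474 → 2.2474 bits.

2.2474 bits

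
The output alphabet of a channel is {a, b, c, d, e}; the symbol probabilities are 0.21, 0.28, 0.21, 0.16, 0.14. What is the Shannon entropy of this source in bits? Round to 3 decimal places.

H = −Σ pᵢ log₂ pᵢ.
−0.21·log₂(0.21) = 0.4728
−0.28·log₂(0.28) = 0.5142
−0.21·log₂(0.21) = 0.4728
−0.16·log₂(0.16) = 0.4230
−0.14·log₂(0.14) = 0.3971
Sum ≈ 2.2800 → 2.280 bits.

2.280 bits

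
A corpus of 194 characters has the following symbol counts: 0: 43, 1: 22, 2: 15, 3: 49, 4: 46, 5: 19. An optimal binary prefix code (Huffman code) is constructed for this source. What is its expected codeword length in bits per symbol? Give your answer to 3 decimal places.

2.464 bits/symbol

Probabilities are the counts divided by 194.
Repeatedly combine the two least-probable nodes; the expected code length is the sum of the merged weights.
merge 15/194 + 19/194 → 17/97
merge 11/97 + 17/97 → 28/97
merge 43/194 + 23/97 → 89/194
merge 49/194 + 28/97 → 105/194
merge 89/194 + 105/194 → 1
L = 17/97 + 28/97 + 89/194 + 105/194 + 1 = 239/97 ≈ 2.464 bits/symbol.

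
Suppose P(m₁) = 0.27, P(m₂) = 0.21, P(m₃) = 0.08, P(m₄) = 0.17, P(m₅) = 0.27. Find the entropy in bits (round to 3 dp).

2.219 bits

H = −Σ pᵢ log₂ pᵢ.
−0.27·log₂(0.27) = 0.5100
−0.21·log₂(0.21) = 0.4728
−0.08·log₂(0.08) = 0.2915
−0.17·log₂(0.17) = 0.4346
−0.27·log₂(0.27) = 0.5100
Sum ≈ 2.2190 → 2.219 bits.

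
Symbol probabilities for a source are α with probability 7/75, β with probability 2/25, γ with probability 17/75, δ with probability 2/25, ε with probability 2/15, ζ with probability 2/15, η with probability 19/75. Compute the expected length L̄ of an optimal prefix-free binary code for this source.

Repeatedly combine the two least-probable nodes; the expected code length is the sum of the merged weights.
merge 2/25 + 2/25 → 4/25
merge 7/75 + 2/15 → 17/75
merge 2/15 + 4/25 → 22/75
merge 17/75 + 17/75 → 34/75
merge 19/75 + 22/75 → 41/75
merge 34/75 + 41/75 → 1
L = 4/25 + 17/75 + 22/75 + 34/75 + 41/75 + 1 = 67/25 = 2.68 bits/symbol.

2.68 bits/symbol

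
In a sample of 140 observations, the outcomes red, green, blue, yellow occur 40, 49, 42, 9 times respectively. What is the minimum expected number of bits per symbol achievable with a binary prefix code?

Probabilities are the counts divided by 140.
Repeatedly combine the two least-probable nodes; the expected code length is the sum of the merged weights.
merge 9/140 + 2/7 → 7/20
merge 3/10 + 7/20 → 13/20
merge 7/20 + 13/20 → 1
L = 7/20 + 13/20 + 1 = 2 bits/symbol.

2 bits/symbol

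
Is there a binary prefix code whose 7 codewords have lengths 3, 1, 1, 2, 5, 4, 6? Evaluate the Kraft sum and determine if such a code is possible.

1.484375; no

With common denominator 2^6 = 64: Σ 2^(−ℓᵢ) = 8/64 + 32/64 + 32/64 + 16/64 + 2/64 + 4/64 + 1/64 = 95/64 = 1.484375.
Kraft's inequality requires Σ ≤ 1; here Σ = 1.484375 > 1, so no such prefix code exists.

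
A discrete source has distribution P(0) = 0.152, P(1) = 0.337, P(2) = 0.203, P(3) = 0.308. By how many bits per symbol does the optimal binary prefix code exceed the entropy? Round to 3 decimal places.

0.068 bits

Entropy H = −Σ p log₂ p ≈ 1.9322 bits.
Huffman merges: 19/125+203/1000→71/200; 77/250+337/1000→129/200; 71/200+129/200→1. L = 2 ≈ 2.0000.
L − H = 2.0000 − 1.9322 = 0.068 bits.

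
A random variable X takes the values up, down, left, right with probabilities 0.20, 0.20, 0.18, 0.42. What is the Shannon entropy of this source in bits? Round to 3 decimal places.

H = −Σ pᵢ log₂ pᵢ.
−0.20·log₂(0.20) = 0.4644
−0.20·log₂(0.20) = 0.4644
−0.18·log₂(0.18) = 0.4453
−0.42·log₂(0.42) = 0.5256
Sum ≈ 1.8997 → 1.900 bits.

1.900 bits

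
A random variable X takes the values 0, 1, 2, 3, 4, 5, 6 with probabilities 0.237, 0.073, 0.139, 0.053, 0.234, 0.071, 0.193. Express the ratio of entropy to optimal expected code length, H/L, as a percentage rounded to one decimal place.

98.3%

Entropy H = −Σ p log₂ p ≈ 2.6075 bits.
Huffman merges: 53/1000+71/1000→31/250; 73/1000+31/250→197/1000; 139/1000+193/1000→83/250; 197/1000+117/500→431/1000; 237/1000+83/250→569/1000; 431/1000+569/1000→1. L = 2653/1000 ≈ 2.6530.
Efficiency = H/L = 2.6075/2.6530 = 98.3%.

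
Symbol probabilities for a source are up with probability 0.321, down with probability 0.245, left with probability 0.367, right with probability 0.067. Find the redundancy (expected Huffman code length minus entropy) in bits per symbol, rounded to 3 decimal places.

Entropy H = −Σ p log₂ p ≈ 1.8154 bits.
Huffman merges: 67/1000+49/200→39/125; 39/125+321/1000→633/1000; 367/1000+633/1000→1. L = 389/200 ≈ 1.9450.
L − H = 1.9450 − 1.8154 = 0.130 bits.

0.130 bits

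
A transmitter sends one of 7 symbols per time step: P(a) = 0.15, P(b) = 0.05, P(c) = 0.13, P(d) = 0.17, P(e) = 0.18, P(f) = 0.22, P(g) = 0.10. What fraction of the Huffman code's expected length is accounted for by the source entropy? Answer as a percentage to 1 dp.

Entropy H = −Σ p log₂ p ≈ 2.7019 bits.
Huffman merges: 1/20+1/10→3/20; 13/100+3/20→7/25; 3/20+17/100→8/25; 9/50+11/50→2/5; 7/25+8/25→3/5; 2/5+3/5→1. L = 11/4 ≈ 2.7500.
Efficiency = H/L = 2.7019/2.7500 = 98.3%.

98.3%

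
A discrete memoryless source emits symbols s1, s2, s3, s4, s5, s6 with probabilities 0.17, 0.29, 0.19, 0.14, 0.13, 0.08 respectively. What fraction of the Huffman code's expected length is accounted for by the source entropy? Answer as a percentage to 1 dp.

98.4%

Entropy H = −Σ p log₂ p ≈ 2.4790 bits.
Huffman merges: 2/25+13/100→21/100; 7/50+17/100→31/100; 19/100+21/100→2/5; 29/100+31/100→3/5; 2/5+3/5→1. L = 63/25 ≈ 2.5200.
Efficiency = H/L = 2.4790/2.5200 = 98.4%.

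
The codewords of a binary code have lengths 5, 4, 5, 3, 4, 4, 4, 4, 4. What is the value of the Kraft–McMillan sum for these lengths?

0.5625

With common denominator 2^5 = 32: Σ 2^(−ℓᵢ) = 1/32 + 2/32 + 1/32 + 4/32 + 2/32 + 2/32 + 2/32 + 2/32 + 2/32 = 18/32 = 0.5625.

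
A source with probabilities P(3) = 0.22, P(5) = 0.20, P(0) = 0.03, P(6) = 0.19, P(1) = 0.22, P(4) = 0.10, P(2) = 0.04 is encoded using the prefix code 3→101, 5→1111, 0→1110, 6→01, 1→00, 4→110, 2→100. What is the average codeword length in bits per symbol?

L̄ = Σ pᵢ·ℓᵢ = 0.22·3 + 0.20·4 + 0.03·4 + 0.19·2 + 0.22·2 + 0.10·3 + 0.04·3 = 2.82 bits/symbol.

2.82 bits/symbol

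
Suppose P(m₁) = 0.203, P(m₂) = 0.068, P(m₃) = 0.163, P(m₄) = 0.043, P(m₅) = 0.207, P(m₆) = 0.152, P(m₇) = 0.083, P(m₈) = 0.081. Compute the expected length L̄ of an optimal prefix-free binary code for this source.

Repeatedly combine the two least-probable nodes; the expected code length is the sum of the merged weights.
merge 43/1000 + 17/250 → 111/1000
merge 81/1000 + 83/1000 → 41/250
merge 111/1000 + 19/125 → 263/1000
merge 163/1000 + 41/250 → 327/1000
merge 203/1000 + 207/1000 → 41/100
merge 263/1000 + 327/1000 → 59/100
merge 41/100 + 59/100 → 1
L = 111/1000 + 41/250 + 263/1000 + 327/1000 + 41/100 + 59/100 + 1 = 573/200 = 2.865 bits/symbol.

2.865 bits/symbol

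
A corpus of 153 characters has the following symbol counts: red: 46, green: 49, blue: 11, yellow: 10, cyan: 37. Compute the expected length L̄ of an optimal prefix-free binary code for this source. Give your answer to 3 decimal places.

2.137 bits/symbol

Probabilities are the counts divided by 153.
Repeatedly combine the two least-probable nodes; the expected code length is the sum of the merged weights.
merge 10/153 + 11/153 → 7/51
merge 7/51 + 37/153 → 58/153
merge 46/153 + 49/153 → 95/153
merge 58/153 + 95/153 → 1
L = 7/51 + 58/153 + 95/153 + 1 = 109/51 ≈ 2.137 bits/symbol.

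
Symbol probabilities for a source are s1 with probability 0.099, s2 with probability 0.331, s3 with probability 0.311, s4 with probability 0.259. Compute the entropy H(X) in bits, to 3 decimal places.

H = −Σ pᵢ log₂ pᵢ.
−0.099·log₂(0.099) = 0.3303
−0.331·log₂(0.331) = 0.5280
−0.311·log₂(0.311) = 0.5240
−0.259·log₂(0.259) = 0.5048
Sum ≈ 1.8871 → 1.887 bits.

1.887 bits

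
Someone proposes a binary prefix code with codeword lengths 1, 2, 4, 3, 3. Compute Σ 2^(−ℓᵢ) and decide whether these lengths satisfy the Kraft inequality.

1.0625; no

With common denominator 2^4 = 16: Σ 2^(−ℓᵢ) = 8/16 + 4/16 + 1/16 + 2/16 + 2/16 = 17/16 = 1.0625.
Kraft's inequality requires Σ ≤ 1; here Σ = 1.0625 > 1, so no such prefix code exists.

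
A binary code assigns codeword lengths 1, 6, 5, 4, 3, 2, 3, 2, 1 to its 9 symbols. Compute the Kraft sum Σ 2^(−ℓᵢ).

With common denominator 2^6 = 64: Σ 2^(−ℓᵢ) = 32/64 + 1/64 + 2/64 + 4/64 + 8/64 + 16/64 + 8/64 + 16/64 + 32/64 = 119/64 = 1.859375.

1.859375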